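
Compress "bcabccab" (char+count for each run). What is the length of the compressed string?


Input: bcabccab
Runs:
  'b' x 1 => "b1"
  'c' x 1 => "c1"
  'a' x 1 => "a1"
  'b' x 1 => "b1"
  'c' x 2 => "c2"
  'a' x 1 => "a1"
  'b' x 1 => "b1"
Compressed: "b1c1a1b1c2a1b1"
Compressed length: 14

14


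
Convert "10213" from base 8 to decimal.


Input: "10213" in base 8
Positional expansion:
  Digit '1' (value 1) x 8^4 = 4096
  Digit '0' (value 0) x 8^3 = 0
  Digit '2' (value 2) x 8^2 = 128
  Digit '1' (value 1) x 8^1 = 8
  Digit '3' (value 3) x 8^0 = 3
Sum = 4235

4235


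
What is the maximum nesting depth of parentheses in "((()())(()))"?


Input: "((()())(()))"
Tracking depth:
  Position 0 '(': depth becomes 1
  Position 1 '(': depth becomes 2
  Position 2 '(': depth becomes 3
  Position 3 ')': depth becomes 2
  Position 4 '(': depth becomes 3
  Position 5 ')': depth becomes 2
  Position 6 ')': depth becomes 1
  Position 7 '(': depth becomes 2
  Position 8 '(': depth becomes 3
  Position 9 ')': depth becomes 2
  Position 10 ')': depth becomes 1
  Position 11 ')': depth becomes 0
Maximum depth reached: 3

3


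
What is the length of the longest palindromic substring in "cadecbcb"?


Input: "cadecbcb"
Checking substrings for palindromes:
  [4:7] "cbc" (len 3) => palindrome
  [5:8] "bcb" (len 3) => palindrome
Longest palindromic substring: "cbc" with length 3

3


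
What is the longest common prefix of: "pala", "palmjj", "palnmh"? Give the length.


Words: pala, palmjj, palnmh
  Position 0: all 'p' => match
  Position 1: all 'a' => match
  Position 2: all 'l' => match
  Position 3: ('a', 'm', 'n') => mismatch, stop
LCP = "pal" (length 3)

3


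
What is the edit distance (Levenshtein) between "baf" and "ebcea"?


Computing edit distance: "baf" -> "ebcea"
DP table:
           e    b    c    e    a
      0    1    2    3    4    5
  b   1    1    1    2    3    4
  a   2    2    2    2    3    3
  f   3    3    3    3    3    4
Edit distance = dp[3][5] = 4

4


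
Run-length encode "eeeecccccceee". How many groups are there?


Input: eeeecccccceee
Scanning for consecutive runs:
  Group 1: 'e' x 4 (positions 0-3)
  Group 2: 'c' x 6 (positions 4-9)
  Group 3: 'e' x 3 (positions 10-12)
Total groups: 3

3


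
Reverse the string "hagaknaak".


Input: hagaknaak
Reading characters right to left:
  Position 8: 'k'
  Position 7: 'a'
  Position 6: 'a'
  Position 5: 'n'
  Position 4: 'k'
  Position 3: 'a'
  Position 2: 'g'
  Position 1: 'a'
  Position 0: 'h'
Reversed: kaankagah

kaankagah


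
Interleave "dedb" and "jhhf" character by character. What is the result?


Interleaving "dedb" and "jhhf":
  Position 0: 'd' from first, 'j' from second => "dj"
  Position 1: 'e' from first, 'h' from second => "eh"
  Position 2: 'd' from first, 'h' from second => "dh"
  Position 3: 'b' from first, 'f' from second => "bf"
Result: djehdhbf

djehdhbf


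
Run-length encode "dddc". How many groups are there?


Input: dddc
Scanning for consecutive runs:
  Group 1: 'd' x 3 (positions 0-2)
  Group 2: 'c' x 1 (positions 3-3)
Total groups: 2

2


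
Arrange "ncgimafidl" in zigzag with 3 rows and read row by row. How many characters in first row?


Zigzag "ncgimafidl" into 3 rows:
Placing characters:
  'n' => row 0
  'c' => row 1
  'g' => row 2
  'i' => row 1
  'm' => row 0
  'a' => row 1
  'f' => row 2
  'i' => row 1
  'd' => row 0
  'l' => row 1
Rows:
  Row 0: "nmd"
  Row 1: "ciail"
  Row 2: "gf"
First row length: 3

3


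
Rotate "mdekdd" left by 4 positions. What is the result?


Input: "mdekdd", rotate left by 4
First 4 characters: "mdek"
Remaining characters: "dd"
Concatenate remaining + first: "dd" + "mdek" = "ddmdek"

ddmdek


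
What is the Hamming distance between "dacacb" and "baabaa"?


Comparing "dacacb" and "baabaa" position by position:
  Position 0: 'd' vs 'b' => differ
  Position 1: 'a' vs 'a' => same
  Position 2: 'c' vs 'a' => differ
  Position 3: 'a' vs 'b' => differ
  Position 4: 'c' vs 'a' => differ
  Position 5: 'b' vs 'a' => differ
Total differences (Hamming distance): 5

5


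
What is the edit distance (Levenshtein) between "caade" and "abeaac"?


Computing edit distance: "caade" -> "abeaac"
DP table:
           a    b    e    a    a    c
      0    1    2    3    4    5    6
  c   1    1    2    3    4    5    5
  a   2    1    2    3    3    4    5
  a   3    2    2    3    3    3    4
  d   4    3    3    3    4    4    4
  e   5    4    4    3    4    5    5
Edit distance = dp[5][6] = 5

5


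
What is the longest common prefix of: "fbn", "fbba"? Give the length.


Words: fbn, fbba
  Position 0: all 'f' => match
  Position 1: all 'b' => match
  Position 2: ('n', 'b') => mismatch, stop
LCP = "fb" (length 2)

2


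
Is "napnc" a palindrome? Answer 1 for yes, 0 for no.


Input: napnc
Reversed: cnpan
  Compare pos 0 ('n') with pos 4 ('c'): MISMATCH
  Compare pos 1 ('a') with pos 3 ('n'): MISMATCH
Result: not a palindrome

0


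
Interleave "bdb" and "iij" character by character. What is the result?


Interleaving "bdb" and "iij":
  Position 0: 'b' from first, 'i' from second => "bi"
  Position 1: 'd' from first, 'i' from second => "di"
  Position 2: 'b' from first, 'j' from second => "bj"
Result: bidibj

bidibj


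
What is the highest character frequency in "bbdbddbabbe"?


Input: bbdbddbabbe
Character counts:
  'a': 1
  'b': 6
  'd': 3
  'e': 1
Maximum frequency: 6

6


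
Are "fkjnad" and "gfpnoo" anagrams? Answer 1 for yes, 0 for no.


Strings: "fkjnad", "gfpnoo"
Sorted first:  adfjkn
Sorted second: fgnoop
Differ at position 0: 'a' vs 'f' => not anagrams

0


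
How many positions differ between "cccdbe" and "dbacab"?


Comparing "cccdbe" and "dbacab" position by position:
  Position 0: 'c' vs 'd' => DIFFER
  Position 1: 'c' vs 'b' => DIFFER
  Position 2: 'c' vs 'a' => DIFFER
  Position 3: 'd' vs 'c' => DIFFER
  Position 4: 'b' vs 'a' => DIFFER
  Position 5: 'e' vs 'b' => DIFFER
Positions that differ: 6

6


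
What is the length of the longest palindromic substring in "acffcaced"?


Input: "acffcaced"
Checking substrings for palindromes:
  [0:6] "acffca" (len 6) => palindrome
  [1:5] "cffc" (len 4) => palindrome
  [4:7] "cac" (len 3) => palindrome
  [2:4] "ff" (len 2) => palindrome
Longest palindromic substring: "acffca" with length 6

6


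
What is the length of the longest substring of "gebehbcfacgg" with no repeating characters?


Input: "gebehbcfacgg"
Sliding window (track last position of each char):
  Position 0 ('g'): window [0,0] length 1 -- new best
  Position 1 ('e'): window [0,1] length 2 -- new best
  Position 2 ('b'): window [0,2] length 3 -- new best
  Position 3 ('e'): repeat (last at 1), move window start to 2
  Position 3 ('e'): window [2,3] length 2
  Position 4 ('h'): window [2,4] length 3
  Position 5 ('b'): repeat (last at 2), move window start to 3
  Position 5 ('b'): window [3,5] length 3
  Position 6 ('c'): window [3,6] length 4 -- new best
  Position 7 ('f'): window [3,7] length 5 -- new best
  Position 8 ('a'): window [3,8] length 6 -- new best
  Position 9 ('c'): repeat (last at 6), move window start to 7
  Position 9 ('c'): window [7,9] length 3
  Position 10 ('g'): window [7,10] length 4
  Position 11 ('g'): repeat (last at 10), move window start to 11
  Position 11 ('g'): window [11,11] length 1
Longest substring with no repeats: "ehbcfa" with length 6

6


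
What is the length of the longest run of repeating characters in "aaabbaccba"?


Input: "aaabbaccba"
Scanning for longest run:
  Position 1 ('a'): continues run of 'a', length=2
  Position 2 ('a'): continues run of 'a', length=3
  Position 3 ('b'): new char, reset run to 1
  Position 4 ('b'): continues run of 'b', length=2
  Position 5 ('a'): new char, reset run to 1
  Position 6 ('c'): new char, reset run to 1
  Position 7 ('c'): continues run of 'c', length=2
  Position 8 ('b'): new char, reset run to 1
  Position 9 ('a'): new char, reset run to 1
Longest run: 'a' with length 3

3


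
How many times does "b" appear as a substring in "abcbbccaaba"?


Searching for "b" in "abcbbccaaba"
Scanning each position:
  Position 0: "a" => no
  Position 1: "b" => MATCH
  Position 2: "c" => no
  Position 3: "b" => MATCH
  Position 4: "b" => MATCH
  Position 5: "c" => no
  Position 6: "c" => no
  Position 7: "a" => no
  Position 8: "a" => no
  Position 9: "b" => MATCH
  Position 10: "a" => no
Total occurrences: 4

4


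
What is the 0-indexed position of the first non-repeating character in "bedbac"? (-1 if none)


Input: bedbac
Character frequencies:
  'a': 1
  'b': 2
  'c': 1
  'd': 1
  'e': 1
Scanning left to right for freq == 1:
  Position 0 ('b'): freq=2, skip
  Position 1 ('e'): unique! => answer = 1

1


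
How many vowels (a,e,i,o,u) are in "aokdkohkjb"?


Input: aokdkohkjb
Checking each character:
  'a' at position 0: vowel (running total: 1)
  'o' at position 1: vowel (running total: 2)
  'k' at position 2: consonant
  'd' at position 3: consonant
  'k' at position 4: consonant
  'o' at position 5: vowel (running total: 3)
  'h' at position 6: consonant
  'k' at position 7: consonant
  'j' at position 8: consonant
  'b' at position 9: consonant
Total vowels: 3

3


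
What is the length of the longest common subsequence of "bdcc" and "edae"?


LCS of "bdcc" and "edae"
DP table:
           e    d    a    e
      0    0    0    0    0
  b   0    0    0    0    0
  d   0    0    1    1    1
  c   0    0    1    1    1
  c   0    0    1    1    1
LCS length = dp[4][4] = 1

1


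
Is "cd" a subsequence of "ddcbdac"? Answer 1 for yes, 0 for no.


Check if "cd" is a subsequence of "ddcbdac"
Greedy scan:
  Position 0 ('d'): no match needed
  Position 1 ('d'): no match needed
  Position 2 ('c'): matches sub[0] = 'c'
  Position 3 ('b'): no match needed
  Position 4 ('d'): matches sub[1] = 'd'
  Position 5 ('a'): no match needed
  Position 6 ('c'): no match needed
All 2 characters matched => is a subsequence

1


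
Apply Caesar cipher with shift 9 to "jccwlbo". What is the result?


Caesar cipher: shift "jccwlbo" by 9
  'j' (pos 9) + 9 = pos 18 = 's'
  'c' (pos 2) + 9 = pos 11 = 'l'
  'c' (pos 2) + 9 = pos 11 = 'l'
  'w' (pos 22) + 9 = pos 5 = 'f'
  'l' (pos 11) + 9 = pos 20 = 'u'
  'b' (pos 1) + 9 = pos 10 = 'k'
  'o' (pos 14) + 9 = pos 23 = 'x'
Result: sllfukx

sllfukx


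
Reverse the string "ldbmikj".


Input: ldbmikj
Reading characters right to left:
  Position 6: 'j'
  Position 5: 'k'
  Position 4: 'i'
  Position 3: 'm'
  Position 2: 'b'
  Position 1: 'd'
  Position 0: 'l'
Reversed: jkimbdl

jkimbdl


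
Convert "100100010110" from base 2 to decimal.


Input: "100100010110" in base 2
Positional expansion:
  Digit '1' (value 1) x 2^11 = 2048
  Digit '0' (value 0) x 2^10 = 0
  Digit '0' (value 0) x 2^9 = 0
  Digit '1' (value 1) x 2^8 = 256
  Digit '0' (value 0) x 2^7 = 0
  Digit '0' (value 0) x 2^6 = 0
  Digit '0' (value 0) x 2^5 = 0
  Digit '1' (value 1) x 2^4 = 16
  Digit '0' (value 0) x 2^3 = 0
  Digit '1' (value 1) x 2^2 = 4
  Digit '1' (value 1) x 2^1 = 2
  Digit '0' (value 0) x 2^0 = 0
Sum = 2326

2326


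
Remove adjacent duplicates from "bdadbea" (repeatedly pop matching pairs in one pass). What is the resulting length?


Input: bdadbea
Stack-based adjacent duplicate removal:
  Read 'b': push. Stack: b
  Read 'd': push. Stack: bd
  Read 'a': push. Stack: bda
  Read 'd': push. Stack: bdad
  Read 'b': push. Stack: bdadb
  Read 'e': push. Stack: bdadbe
  Read 'a': push. Stack: bdadbea
Final stack: "bdadbea" (length 7)

7


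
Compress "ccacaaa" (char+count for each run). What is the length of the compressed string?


Input: ccacaaa
Runs:
  'c' x 2 => "c2"
  'a' x 1 => "a1"
  'c' x 1 => "c1"
  'a' x 3 => "a3"
Compressed: "c2a1c1a3"
Compressed length: 8

8


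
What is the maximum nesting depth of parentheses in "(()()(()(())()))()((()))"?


Input: "(()()(()(())()))()((()))"
Tracking depth:
  Position 0 '(': depth becomes 1
  Position 1 '(': depth becomes 2
  Position 2 ')': depth becomes 1
  Position 3 '(': depth becomes 2
  Position 4 ')': depth becomes 1
  Position 5 '(': depth becomes 2
  Position 6 '(': depth becomes 3
  Position 7 ')': depth becomes 2
  Position 8 '(': depth becomes 3
  Position 9 '(': depth becomes 4
  Position 10 ')': depth becomes 3
  Position 11 ')': depth becomes 2
  Position 12 '(': depth becomes 3
  Position 13 ')': depth becomes 2
  Position 14 ')': depth becomes 1
  Position 15 ')': depth becomes 0
  Position 16 '(': depth becomes 1
  Position 17 ')': depth becomes 0
  Position 18 '(': depth becomes 1
  Position 19 '(': depth becomes 2
  Position 20 '(': depth becomes 3
  Position 21 ')': depth becomes 2
  Position 22 ')': depth becomes 1
  Position 23 ')': depth becomes 0
Maximum depth reached: 4

4


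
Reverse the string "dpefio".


Input: dpefio
Reading characters right to left:
  Position 5: 'o'
  Position 4: 'i'
  Position 3: 'f'
  Position 2: 'e'
  Position 1: 'p'
  Position 0: 'd'
Reversed: oifepd

oifepd


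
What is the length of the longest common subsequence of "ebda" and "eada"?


LCS of "ebda" and "eada"
DP table:
           e    a    d    a
      0    0    0    0    0
  e   0    1    1    1    1
  b   0    1    1    1    1
  d   0    1    1    2    2
  a   0    1    2    2    3
LCS length = dp[4][4] = 3

3


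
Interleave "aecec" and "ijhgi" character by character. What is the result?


Interleaving "aecec" and "ijhgi":
  Position 0: 'a' from first, 'i' from second => "ai"
  Position 1: 'e' from first, 'j' from second => "ej"
  Position 2: 'c' from first, 'h' from second => "ch"
  Position 3: 'e' from first, 'g' from second => "eg"
  Position 4: 'c' from first, 'i' from second => "ci"
Result: aiejchegci

aiejchegci


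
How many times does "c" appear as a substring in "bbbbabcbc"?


Searching for "c" in "bbbbabcbc"
Scanning each position:
  Position 0: "b" => no
  Position 1: "b" => no
  Position 2: "b" => no
  Position 3: "b" => no
  Position 4: "a" => no
  Position 5: "b" => no
  Position 6: "c" => MATCH
  Position 7: "b" => no
  Position 8: "c" => MATCH
Total occurrences: 2

2


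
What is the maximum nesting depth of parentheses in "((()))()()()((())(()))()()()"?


Input: "((()))()()()((())(()))()()()"
Tracking depth:
  Position 0 '(': depth becomes 1
  Position 1 '(': depth becomes 2
  Position 2 '(': depth becomes 3
  Position 3 ')': depth becomes 2
  Position 4 ')': depth becomes 1
  Position 5 ')': depth becomes 0
  Position 6 '(': depth becomes 1
  Position 7 ')': depth becomes 0
  Position 8 '(': depth becomes 1
  Position 9 ')': depth becomes 0
  Position 10 '(': depth becomes 1
  Position 11 ')': depth becomes 0
  Position 12 '(': depth becomes 1
  Position 13 '(': depth becomes 2
  Position 14 '(': depth becomes 3
  Position 15 ')': depth becomes 2
  Position 16 ')': depth becomes 1
  Position 17 '(': depth becomes 2
  Position 18 '(': depth becomes 3
  Position 19 ')': depth becomes 2
  Position 20 ')': depth becomes 1
  Position 21 ')': depth becomes 0
  Position 22 '(': depth becomes 1
  Position 23 ')': depth becomes 0
  Position 24 '(': depth becomes 1
  Position 25 ')': depth becomes 0
  Position 26 '(': depth becomes 1
  Position 27 ')': depth becomes 0
Maximum depth reached: 3

3


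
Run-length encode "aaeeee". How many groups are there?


Input: aaeeee
Scanning for consecutive runs:
  Group 1: 'a' x 2 (positions 0-1)
  Group 2: 'e' x 4 (positions 2-5)
Total groups: 2

2


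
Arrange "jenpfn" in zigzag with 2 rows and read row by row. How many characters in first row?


Zigzag "jenpfn" into 2 rows:
Placing characters:
  'j' => row 0
  'e' => row 1
  'n' => row 0
  'p' => row 1
  'f' => row 0
  'n' => row 1
Rows:
  Row 0: "jnf"
  Row 1: "epn"
First row length: 3

3


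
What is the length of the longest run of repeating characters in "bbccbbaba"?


Input: "bbccbbaba"
Scanning for longest run:
  Position 1 ('b'): continues run of 'b', length=2
  Position 2 ('c'): new char, reset run to 1
  Position 3 ('c'): continues run of 'c', length=2
  Position 4 ('b'): new char, reset run to 1
  Position 5 ('b'): continues run of 'b', length=2
  Position 6 ('a'): new char, reset run to 1
  Position 7 ('b'): new char, reset run to 1
  Position 8 ('a'): new char, reset run to 1
Longest run: 'b' with length 2

2


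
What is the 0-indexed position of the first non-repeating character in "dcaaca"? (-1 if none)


Input: dcaaca
Character frequencies:
  'a': 3
  'c': 2
  'd': 1
Scanning left to right for freq == 1:
  Position 0 ('d'): unique! => answer = 0

0


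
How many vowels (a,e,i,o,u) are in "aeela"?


Input: aeela
Checking each character:
  'a' at position 0: vowel (running total: 1)
  'e' at position 1: vowel (running total: 2)
  'e' at position 2: vowel (running total: 3)
  'l' at position 3: consonant
  'a' at position 4: vowel (running total: 4)
Total vowels: 4

4


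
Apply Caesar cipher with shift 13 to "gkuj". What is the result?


Caesar cipher: shift "gkuj" by 13
  'g' (pos 6) + 13 = pos 19 = 't'
  'k' (pos 10) + 13 = pos 23 = 'x'
  'u' (pos 20) + 13 = pos 7 = 'h'
  'j' (pos 9) + 13 = pos 22 = 'w'
Result: txhw

txhw


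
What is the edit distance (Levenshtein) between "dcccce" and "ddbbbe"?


Computing edit distance: "dcccce" -> "ddbbbe"
DP table:
           d    d    b    b    b    e
      0    1    2    3    4    5    6
  d   1    0    1    2    3    4    5
  c   2    1    1    2    3    4    5
  c   3    2    2    2    3    4    5
  c   4    3    3    3    3    4    5
  c   5    4    4    4    4    4    5
  e   6    5    5    5    5    5    4
Edit distance = dp[6][6] = 4

4


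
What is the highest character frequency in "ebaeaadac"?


Input: ebaeaadac
Character counts:
  'a': 4
  'b': 1
  'c': 1
  'd': 1
  'e': 2
Maximum frequency: 4

4


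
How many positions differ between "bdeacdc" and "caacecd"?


Comparing "bdeacdc" and "caacecd" position by position:
  Position 0: 'b' vs 'c' => DIFFER
  Position 1: 'd' vs 'a' => DIFFER
  Position 2: 'e' vs 'a' => DIFFER
  Position 3: 'a' vs 'c' => DIFFER
  Position 4: 'c' vs 'e' => DIFFER
  Position 5: 'd' vs 'c' => DIFFER
  Position 6: 'c' vs 'd' => DIFFER
Positions that differ: 7

7


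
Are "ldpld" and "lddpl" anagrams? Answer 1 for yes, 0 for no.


Strings: "ldpld", "lddpl"
Sorted first:  ddllp
Sorted second: ddllp
Sorted forms match => anagrams

1


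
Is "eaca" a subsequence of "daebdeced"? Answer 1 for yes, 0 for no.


Check if "eaca" is a subsequence of "daebdeced"
Greedy scan:
  Position 0 ('d'): no match needed
  Position 1 ('a'): no match needed
  Position 2 ('e'): matches sub[0] = 'e'
  Position 3 ('b'): no match needed
  Position 4 ('d'): no match needed
  Position 5 ('e'): no match needed
  Position 6 ('c'): no match needed
  Position 7 ('e'): no match needed
  Position 8 ('d'): no match needed
Only matched 1/4 characters => not a subsequence

0


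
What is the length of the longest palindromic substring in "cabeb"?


Input: "cabeb"
Checking substrings for palindromes:
  [2:5] "beb" (len 3) => palindrome
Longest palindromic substring: "beb" with length 3

3


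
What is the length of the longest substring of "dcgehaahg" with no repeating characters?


Input: "dcgehaahg"
Sliding window (track last position of each char):
  Position 0 ('d'): window [0,0] length 1 -- new best
  Position 1 ('c'): window [0,1] length 2 -- new best
  Position 2 ('g'): window [0,2] length 3 -- new best
  Position 3 ('e'): window [0,3] length 4 -- new best
  Position 4 ('h'): window [0,4] length 5 -- new best
  Position 5 ('a'): window [0,5] length 6 -- new best
  Position 6 ('a'): repeat (last at 5), move window start to 6
  Position 6 ('a'): window [6,6] length 1
  Position 7 ('h'): window [6,7] length 2
  Position 8 ('g'): window [6,8] length 3
Longest substring with no repeats: "dcgeha" with length 6

6


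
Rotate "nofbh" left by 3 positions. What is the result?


Input: "nofbh", rotate left by 3
First 3 characters: "nof"
Remaining characters: "bh"
Concatenate remaining + first: "bh" + "nof" = "bhnof"

bhnof


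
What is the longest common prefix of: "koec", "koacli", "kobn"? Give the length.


Words: koec, koacli, kobn
  Position 0: all 'k' => match
  Position 1: all 'o' => match
  Position 2: ('e', 'a', 'b') => mismatch, stop
LCP = "ko" (length 2)

2


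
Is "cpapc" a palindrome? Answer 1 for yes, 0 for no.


Input: cpapc
Reversed: cpapc
  Compare pos 0 ('c') with pos 4 ('c'): match
  Compare pos 1 ('p') with pos 3 ('p'): match
Result: palindrome

1


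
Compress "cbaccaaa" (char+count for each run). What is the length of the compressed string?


Input: cbaccaaa
Runs:
  'c' x 1 => "c1"
  'b' x 1 => "b1"
  'a' x 1 => "a1"
  'c' x 2 => "c2"
  'a' x 3 => "a3"
Compressed: "c1b1a1c2a3"
Compressed length: 10

10


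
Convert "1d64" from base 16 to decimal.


Input: "1d64" in base 16
Positional expansion:
  Digit '1' (value 1) x 16^3 = 4096
  Digit 'd' (value 13) x 16^2 = 3328
  Digit '6' (value 6) x 16^1 = 96
  Digit '4' (value 4) x 16^0 = 4
Sum = 7524

7524


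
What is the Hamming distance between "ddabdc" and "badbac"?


Comparing "ddabdc" and "badbac" position by position:
  Position 0: 'd' vs 'b' => differ
  Position 1: 'd' vs 'a' => differ
  Position 2: 'a' vs 'd' => differ
  Position 3: 'b' vs 'b' => same
  Position 4: 'd' vs 'a' => differ
  Position 5: 'c' vs 'c' => same
Total differences (Hamming distance): 4

4


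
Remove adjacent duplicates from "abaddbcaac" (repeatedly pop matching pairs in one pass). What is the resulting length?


Input: abaddbcaac
Stack-based adjacent duplicate removal:
  Read 'a': push. Stack: a
  Read 'b': push. Stack: ab
  Read 'a': push. Stack: aba
  Read 'd': push. Stack: abad
  Read 'd': matches stack top 'd' => pop. Stack: aba
  Read 'b': push. Stack: abab
  Read 'c': push. Stack: ababc
  Read 'a': push. Stack: ababca
  Read 'a': matches stack top 'a' => pop. Stack: ababc
  Read 'c': matches stack top 'c' => pop. Stack: abab
Final stack: "abab" (length 4)

4


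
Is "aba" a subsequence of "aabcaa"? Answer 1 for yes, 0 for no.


Check if "aba" is a subsequence of "aabcaa"
Greedy scan:
  Position 0 ('a'): matches sub[0] = 'a'
  Position 1 ('a'): no match needed
  Position 2 ('b'): matches sub[1] = 'b'
  Position 3 ('c'): no match needed
  Position 4 ('a'): matches sub[2] = 'a'
  Position 5 ('a'): no match needed
All 3 characters matched => is a subsequence

1


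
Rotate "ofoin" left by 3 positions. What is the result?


Input: "ofoin", rotate left by 3
First 3 characters: "ofo"
Remaining characters: "in"
Concatenate remaining + first: "in" + "ofo" = "inofo"

inofo


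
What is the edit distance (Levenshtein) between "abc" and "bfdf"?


Computing edit distance: "abc" -> "bfdf"
DP table:
           b    f    d    f
      0    1    2    3    4
  a   1    1    2    3    4
  b   2    1    2    3    4
  c   3    2    2    3    4
Edit distance = dp[3][4] = 4

4


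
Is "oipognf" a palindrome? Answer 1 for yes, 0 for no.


Input: oipognf
Reversed: fngopio
  Compare pos 0 ('o') with pos 6 ('f'): MISMATCH
  Compare pos 1 ('i') with pos 5 ('n'): MISMATCH
  Compare pos 2 ('p') with pos 4 ('g'): MISMATCH
Result: not a palindrome

0


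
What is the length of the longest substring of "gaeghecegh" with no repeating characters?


Input: "gaeghecegh"
Sliding window (track last position of each char):
  Position 0 ('g'): window [0,0] length 1 -- new best
  Position 1 ('a'): window [0,1] length 2 -- new best
  Position 2 ('e'): window [0,2] length 3 -- new best
  Position 3 ('g'): repeat (last at 0), move window start to 1
  Position 3 ('g'): window [1,3] length 3
  Position 4 ('h'): window [1,4] length 4 -- new best
  Position 5 ('e'): repeat (last at 2), move window start to 3
  Position 5 ('e'): window [3,5] length 3
  Position 6 ('c'): window [3,6] length 4
  Position 7 ('e'): repeat (last at 5), move window start to 6
  Position 7 ('e'): window [6,7] length 2
  Position 8 ('g'): window [6,8] length 3
  Position 9 ('h'): window [6,9] length 4
Longest substring with no repeats: "aegh" with length 4

4


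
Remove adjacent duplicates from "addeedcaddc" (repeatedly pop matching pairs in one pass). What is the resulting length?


Input: addeedcaddc
Stack-based adjacent duplicate removal:
  Read 'a': push. Stack: a
  Read 'd': push. Stack: ad
  Read 'd': matches stack top 'd' => pop. Stack: a
  Read 'e': push. Stack: ae
  Read 'e': matches stack top 'e' => pop. Stack: a
  Read 'd': push. Stack: ad
  Read 'c': push. Stack: adc
  Read 'a': push. Stack: adca
  Read 'd': push. Stack: adcad
  Read 'd': matches stack top 'd' => pop. Stack: adca
  Read 'c': push. Stack: adcac
Final stack: "adcac" (length 5)

5


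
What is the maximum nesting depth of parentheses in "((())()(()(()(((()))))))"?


Input: "((())()(()(()(((()))))))"
Tracking depth:
  Position 0 '(': depth becomes 1
  Position 1 '(': depth becomes 2
  Position 2 '(': depth becomes 3
  Position 3 ')': depth becomes 2
  Position 4 ')': depth becomes 1
  Position 5 '(': depth becomes 2
  Position 6 ')': depth becomes 1
  Position 7 '(': depth becomes 2
  Position 8 '(': depth becomes 3
  Position 9 ')': depth becomes 2
  Position 10 '(': depth becomes 3
  Position 11 '(': depth becomes 4
  Position 12 ')': depth becomes 3
  Position 13 '(': depth becomes 4
  Position 14 '(': depth becomes 5
  Position 15 '(': depth becomes 6
  Position 16 '(': depth becomes 7
  Position 17 ')': depth becomes 6
  Position 18 ')': depth becomes 5
  Position 19 ')': depth becomes 4
  Position 20 ')': depth becomes 3
  Position 21 ')': depth becomes 2
  Position 22 ')': depth becomes 1
  Position 23 ')': depth becomes 0
Maximum depth reached: 7

7


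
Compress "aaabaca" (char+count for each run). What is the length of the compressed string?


Input: aaabaca
Runs:
  'a' x 3 => "a3"
  'b' x 1 => "b1"
  'a' x 1 => "a1"
  'c' x 1 => "c1"
  'a' x 1 => "a1"
Compressed: "a3b1a1c1a1"
Compressed length: 10

10


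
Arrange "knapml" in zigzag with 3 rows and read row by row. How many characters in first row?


Zigzag "knapml" into 3 rows:
Placing characters:
  'k' => row 0
  'n' => row 1
  'a' => row 2
  'p' => row 1
  'm' => row 0
  'l' => row 1
Rows:
  Row 0: "km"
  Row 1: "npl"
  Row 2: "a"
First row length: 2

2


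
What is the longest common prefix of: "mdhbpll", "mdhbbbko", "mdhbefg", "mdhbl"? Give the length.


Words: mdhbpll, mdhbbbko, mdhbefg, mdhbl
  Position 0: all 'm' => match
  Position 1: all 'd' => match
  Position 2: all 'h' => match
  Position 3: all 'b' => match
  Position 4: ('p', 'b', 'e', 'l') => mismatch, stop
LCP = "mdhb" (length 4)

4


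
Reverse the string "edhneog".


Input: edhneog
Reading characters right to left:
  Position 6: 'g'
  Position 5: 'o'
  Position 4: 'e'
  Position 3: 'n'
  Position 2: 'h'
  Position 1: 'd'
  Position 0: 'e'
Reversed: goenhde

goenhde


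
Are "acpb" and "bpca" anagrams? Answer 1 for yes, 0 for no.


Strings: "acpb", "bpca"
Sorted first:  abcp
Sorted second: abcp
Sorted forms match => anagrams

1


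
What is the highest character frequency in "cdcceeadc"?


Input: cdcceeadc
Character counts:
  'a': 1
  'c': 4
  'd': 2
  'e': 2
Maximum frequency: 4

4


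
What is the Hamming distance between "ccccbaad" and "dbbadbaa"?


Comparing "ccccbaad" and "dbbadbaa" position by position:
  Position 0: 'c' vs 'd' => differ
  Position 1: 'c' vs 'b' => differ
  Position 2: 'c' vs 'b' => differ
  Position 3: 'c' vs 'a' => differ
  Position 4: 'b' vs 'd' => differ
  Position 5: 'a' vs 'b' => differ
  Position 6: 'a' vs 'a' => same
  Position 7: 'd' vs 'a' => differ
Total differences (Hamming distance): 7

7


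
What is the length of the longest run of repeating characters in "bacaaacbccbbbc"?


Input: "bacaaacbccbbbc"
Scanning for longest run:
  Position 1 ('a'): new char, reset run to 1
  Position 2 ('c'): new char, reset run to 1
  Position 3 ('a'): new char, reset run to 1
  Position 4 ('a'): continues run of 'a', length=2
  Position 5 ('a'): continues run of 'a', length=3
  Position 6 ('c'): new char, reset run to 1
  Position 7 ('b'): new char, reset run to 1
  Position 8 ('c'): new char, reset run to 1
  Position 9 ('c'): continues run of 'c', length=2
  Position 10 ('b'): new char, reset run to 1
  Position 11 ('b'): continues run of 'b', length=2
  Position 12 ('b'): continues run of 'b', length=3
  Position 13 ('c'): new char, reset run to 1
Longest run: 'a' with length 3

3


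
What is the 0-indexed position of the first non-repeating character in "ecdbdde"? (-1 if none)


Input: ecdbdde
Character frequencies:
  'b': 1
  'c': 1
  'd': 3
  'e': 2
Scanning left to right for freq == 1:
  Position 0 ('e'): freq=2, skip
  Position 1 ('c'): unique! => answer = 1

1


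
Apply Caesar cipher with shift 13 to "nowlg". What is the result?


Caesar cipher: shift "nowlg" by 13
  'n' (pos 13) + 13 = pos 0 = 'a'
  'o' (pos 14) + 13 = pos 1 = 'b'
  'w' (pos 22) + 13 = pos 9 = 'j'
  'l' (pos 11) + 13 = pos 24 = 'y'
  'g' (pos 6) + 13 = pos 19 = 't'
Result: abjyt

abjyt


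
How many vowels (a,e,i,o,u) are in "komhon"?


Input: komhon
Checking each character:
  'k' at position 0: consonant
  'o' at position 1: vowel (running total: 1)
  'm' at position 2: consonant
  'h' at position 3: consonant
  'o' at position 4: vowel (running total: 2)
  'n' at position 5: consonant
Total vowels: 2

2


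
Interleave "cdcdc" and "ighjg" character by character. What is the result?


Interleaving "cdcdc" and "ighjg":
  Position 0: 'c' from first, 'i' from second => "ci"
  Position 1: 'd' from first, 'g' from second => "dg"
  Position 2: 'c' from first, 'h' from second => "ch"
  Position 3: 'd' from first, 'j' from second => "dj"
  Position 4: 'c' from first, 'g' from second => "cg"
Result: cidgchdjcg

cidgchdjcg


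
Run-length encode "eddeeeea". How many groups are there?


Input: eddeeeea
Scanning for consecutive runs:
  Group 1: 'e' x 1 (positions 0-0)
  Group 2: 'd' x 2 (positions 1-2)
  Group 3: 'e' x 4 (positions 3-6)
  Group 4: 'a' x 1 (positions 7-7)
Total groups: 4

4


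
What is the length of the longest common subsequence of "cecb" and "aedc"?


LCS of "cecb" and "aedc"
DP table:
           a    e    d    c
      0    0    0    0    0
  c   0    0    0    0    1
  e   0    0    1    1    1
  c   0    0    1    1    2
  b   0    0    1    1    2
LCS length = dp[4][4] = 2

2


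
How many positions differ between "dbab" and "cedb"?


Comparing "dbab" and "cedb" position by position:
  Position 0: 'd' vs 'c' => DIFFER
  Position 1: 'b' vs 'e' => DIFFER
  Position 2: 'a' vs 'd' => DIFFER
  Position 3: 'b' vs 'b' => same
Positions that differ: 3

3


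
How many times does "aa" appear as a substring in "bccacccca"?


Searching for "aa" in "bccacccca"
Scanning each position:
  Position 0: "bc" => no
  Position 1: "cc" => no
  Position 2: "ca" => no
  Position 3: "ac" => no
  Position 4: "cc" => no
  Position 5: "cc" => no
  Position 6: "cc" => no
  Position 7: "ca" => no
Total occurrences: 0

0


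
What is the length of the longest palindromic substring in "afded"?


Input: "afded"
Checking substrings for palindromes:
  [2:5] "ded" (len 3) => palindrome
Longest palindromic substring: "ded" with length 3

3


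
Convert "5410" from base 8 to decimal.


Input: "5410" in base 8
Positional expansion:
  Digit '5' (value 5) x 8^3 = 2560
  Digit '4' (value 4) x 8^2 = 256
  Digit '1' (value 1) x 8^1 = 8
  Digit '0' (value 0) x 8^0 = 0
Sum = 2824

2824


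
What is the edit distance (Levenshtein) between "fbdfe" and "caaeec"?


Computing edit distance: "fbdfe" -> "caaeec"
DP table:
           c    a    a    e    e    c
      0    1    2    3    4    5    6
  f   1    1    2    3    4    5    6
  b   2    2    2    3    4    5    6
  d   3    3    3    3    4    5    6
  f   4    4    4    4    4    5    6
  e   5    5    5    5    4    4    5
Edit distance = dp[5][6] = 5

5


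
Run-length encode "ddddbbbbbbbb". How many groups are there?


Input: ddddbbbbbbbb
Scanning for consecutive runs:
  Group 1: 'd' x 4 (positions 0-3)
  Group 2: 'b' x 8 (positions 4-11)
Total groups: 2

2


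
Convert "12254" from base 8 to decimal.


Input: "12254" in base 8
Positional expansion:
  Digit '1' (value 1) x 8^4 = 4096
  Digit '2' (value 2) x 8^3 = 1024
  Digit '2' (value 2) x 8^2 = 128
  Digit '5' (value 5) x 8^1 = 40
  Digit '4' (value 4) x 8^0 = 4
Sum = 5292

5292


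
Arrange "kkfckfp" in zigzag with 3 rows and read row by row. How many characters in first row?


Zigzag "kkfckfp" into 3 rows:
Placing characters:
  'k' => row 0
  'k' => row 1
  'f' => row 2
  'c' => row 1
  'k' => row 0
  'f' => row 1
  'p' => row 2
Rows:
  Row 0: "kk"
  Row 1: "kcf"
  Row 2: "fp"
First row length: 2

2


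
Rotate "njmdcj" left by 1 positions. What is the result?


Input: "njmdcj", rotate left by 1
First 1 characters: "n"
Remaining characters: "jmdcj"
Concatenate remaining + first: "jmdcj" + "n" = "jmdcjn"

jmdcjn


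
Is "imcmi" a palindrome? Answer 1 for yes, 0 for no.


Input: imcmi
Reversed: imcmi
  Compare pos 0 ('i') with pos 4 ('i'): match
  Compare pos 1 ('m') with pos 3 ('m'): match
Result: palindrome

1


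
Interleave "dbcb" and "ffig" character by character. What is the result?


Interleaving "dbcb" and "ffig":
  Position 0: 'd' from first, 'f' from second => "df"
  Position 1: 'b' from first, 'f' from second => "bf"
  Position 2: 'c' from first, 'i' from second => "ci"
  Position 3: 'b' from first, 'g' from second => "bg"
Result: dfbfcibg

dfbfcibg


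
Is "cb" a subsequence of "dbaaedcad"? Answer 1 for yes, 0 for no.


Check if "cb" is a subsequence of "dbaaedcad"
Greedy scan:
  Position 0 ('d'): no match needed
  Position 1 ('b'): no match needed
  Position 2 ('a'): no match needed
  Position 3 ('a'): no match needed
  Position 4 ('e'): no match needed
  Position 5 ('d'): no match needed
  Position 6 ('c'): matches sub[0] = 'c'
  Position 7 ('a'): no match needed
  Position 8 ('d'): no match needed
Only matched 1/2 characters => not a subsequence

0


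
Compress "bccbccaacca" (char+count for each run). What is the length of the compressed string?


Input: bccbccaacca
Runs:
  'b' x 1 => "b1"
  'c' x 2 => "c2"
  'b' x 1 => "b1"
  'c' x 2 => "c2"
  'a' x 2 => "a2"
  'c' x 2 => "c2"
  'a' x 1 => "a1"
Compressed: "b1c2b1c2a2c2a1"
Compressed length: 14

14


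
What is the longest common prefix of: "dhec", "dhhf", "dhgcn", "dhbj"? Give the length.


Words: dhec, dhhf, dhgcn, dhbj
  Position 0: all 'd' => match
  Position 1: all 'h' => match
  Position 2: ('e', 'h', 'g', 'b') => mismatch, stop
LCP = "dh" (length 2)

2


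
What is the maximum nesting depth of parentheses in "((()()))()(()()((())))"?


Input: "((()()))()(()()((())))"
Tracking depth:
  Position 0 '(': depth becomes 1
  Position 1 '(': depth becomes 2
  Position 2 '(': depth becomes 3
  Position 3 ')': depth becomes 2
  Position 4 '(': depth becomes 3
  Position 5 ')': depth becomes 2
  Position 6 ')': depth becomes 1
  Position 7 ')': depth becomes 0
  Position 8 '(': depth becomes 1
  Position 9 ')': depth becomes 0
  Position 10 '(': depth becomes 1
  Position 11 '(': depth becomes 2
  Position 12 ')': depth becomes 1
  Position 13 '(': depth becomes 2
  Position 14 ')': depth becomes 1
  Position 15 '(': depth becomes 2
  Position 16 '(': depth becomes 3
  Position 17 '(': depth becomes 4
  Position 18 ')': depth becomes 3
  Position 19 ')': depth becomes 2
  Position 20 ')': depth becomes 1
  Position 21 ')': depth becomes 0
Maximum depth reached: 4

4


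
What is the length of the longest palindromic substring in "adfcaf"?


Input: "adfcaf"
Checking substrings for palindromes:
  No multi-char palindromic substrings found
Longest palindromic substring: "a" with length 1

1


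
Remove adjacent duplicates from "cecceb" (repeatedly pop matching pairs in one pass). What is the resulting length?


Input: cecceb
Stack-based adjacent duplicate removal:
  Read 'c': push. Stack: c
  Read 'e': push. Stack: ce
  Read 'c': push. Stack: cec
  Read 'c': matches stack top 'c' => pop. Stack: ce
  Read 'e': matches stack top 'e' => pop. Stack: c
  Read 'b': push. Stack: cb
Final stack: "cb" (length 2)

2


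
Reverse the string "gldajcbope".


Input: gldajcbope
Reading characters right to left:
  Position 9: 'e'
  Position 8: 'p'
  Position 7: 'o'
  Position 6: 'b'
  Position 5: 'c'
  Position 4: 'j'
  Position 3: 'a'
  Position 2: 'd'
  Position 1: 'l'
  Position 0: 'g'
Reversed: epobcjadlg

epobcjadlg


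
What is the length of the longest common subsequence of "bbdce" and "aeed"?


LCS of "bbdce" and "aeed"
DP table:
           a    e    e    d
      0    0    0    0    0
  b   0    0    0    0    0
  b   0    0    0    0    0
  d   0    0    0    0    1
  c   0    0    0    0    1
  e   0    0    1    1    1
LCS length = dp[5][4] = 1

1


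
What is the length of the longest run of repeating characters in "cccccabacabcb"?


Input: "cccccabacabcb"
Scanning for longest run:
  Position 1 ('c'): continues run of 'c', length=2
  Position 2 ('c'): continues run of 'c', length=3
  Position 3 ('c'): continues run of 'c', length=4
  Position 4 ('c'): continues run of 'c', length=5
  Position 5 ('a'): new char, reset run to 1
  Position 6 ('b'): new char, reset run to 1
  Position 7 ('a'): new char, reset run to 1
  Position 8 ('c'): new char, reset run to 1
  Position 9 ('a'): new char, reset run to 1
  Position 10 ('b'): new char, reset run to 1
  Position 11 ('c'): new char, reset run to 1
  Position 12 ('b'): new char, reset run to 1
Longest run: 'c' with length 5

5


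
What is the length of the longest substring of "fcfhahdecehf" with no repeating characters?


Input: "fcfhahdecehf"
Sliding window (track last position of each char):
  Position 0 ('f'): window [0,0] length 1 -- new best
  Position 1 ('c'): window [0,1] length 2 -- new best
  Position 2 ('f'): repeat (last at 0), move window start to 1
  Position 2 ('f'): window [1,2] length 2
  Position 3 ('h'): window [1,3] length 3 -- new best
  Position 4 ('a'): window [1,4] length 4 -- new best
  Position 5 ('h'): repeat (last at 3), move window start to 4
  Position 5 ('h'): window [4,5] length 2
  Position 6 ('d'): window [4,6] length 3
  Position 7 ('e'): window [4,7] length 4
  Position 8 ('c'): window [4,8] length 5 -- new best
  Position 9 ('e'): repeat (last at 7), move window start to 8
  Position 9 ('e'): window [8,9] length 2
  Position 10 ('h'): window [8,10] length 3
  Position 11 ('f'): window [8,11] length 4
Longest substring with no repeats: "ahdec" with length 5

5


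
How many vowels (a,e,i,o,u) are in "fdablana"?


Input: fdablana
Checking each character:
  'f' at position 0: consonant
  'd' at position 1: consonant
  'a' at position 2: vowel (running total: 1)
  'b' at position 3: consonant
  'l' at position 4: consonant
  'a' at position 5: vowel (running total: 2)
  'n' at position 6: consonant
  'a' at position 7: vowel (running total: 3)
Total vowels: 3

3


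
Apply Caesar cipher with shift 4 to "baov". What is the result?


Caesar cipher: shift "baov" by 4
  'b' (pos 1) + 4 = pos 5 = 'f'
  'a' (pos 0) + 4 = pos 4 = 'e'
  'o' (pos 14) + 4 = pos 18 = 's'
  'v' (pos 21) + 4 = pos 25 = 'z'
Result: fesz

fesz


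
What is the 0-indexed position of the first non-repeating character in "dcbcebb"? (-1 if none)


Input: dcbcebb
Character frequencies:
  'b': 3
  'c': 2
  'd': 1
  'e': 1
Scanning left to right for freq == 1:
  Position 0 ('d'): unique! => answer = 0

0


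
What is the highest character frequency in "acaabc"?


Input: acaabc
Character counts:
  'a': 3
  'b': 1
  'c': 2
Maximum frequency: 3

3


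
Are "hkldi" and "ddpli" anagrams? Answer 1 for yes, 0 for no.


Strings: "hkldi", "ddpli"
Sorted first:  dhikl
Sorted second: ddilp
Differ at position 1: 'h' vs 'd' => not anagrams

0


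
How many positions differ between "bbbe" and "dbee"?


Comparing "bbbe" and "dbee" position by position:
  Position 0: 'b' vs 'd' => DIFFER
  Position 1: 'b' vs 'b' => same
  Position 2: 'b' vs 'e' => DIFFER
  Position 3: 'e' vs 'e' => same
Positions that differ: 2

2
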